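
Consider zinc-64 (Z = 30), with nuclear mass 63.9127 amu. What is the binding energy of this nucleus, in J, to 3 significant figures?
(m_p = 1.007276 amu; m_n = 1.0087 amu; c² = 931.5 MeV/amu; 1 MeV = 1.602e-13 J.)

8.97e-11 J

Mass of separated nucleons = 30(1.007276) + 34(1.0087) = 30.218280 + 34.2958 = 64.514080 amu
Δm = 64.514080 − 63.9127 = 0.601380 amu
Converting to energy: 0.601380 amu × 931.5 MeV/amu = 560.185 MeV
In joules: 560.185 MeV × 1.602e-13 J/MeV = 8.9742e-11 J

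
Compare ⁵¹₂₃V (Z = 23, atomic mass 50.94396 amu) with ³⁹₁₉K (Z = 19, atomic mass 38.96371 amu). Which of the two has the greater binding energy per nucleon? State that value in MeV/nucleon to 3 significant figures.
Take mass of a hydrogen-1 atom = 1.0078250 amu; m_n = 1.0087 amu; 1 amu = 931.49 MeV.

⁵¹₂₃V; 8.76 MeV/nucleon

⁵¹₂₃V: Σm = 23(1.0078250) + 28(1.0087) = 51.4235750 amu; Δm = 0.4796150 amu; E_B = 446.76 MeV; E_B/A = 8.760 MeV
³⁹₁₉K: Σm = 19(1.0078250) + 20(1.0087) = 39.3226750 amu; Δm = 0.3589650 amu; E_B = 334.37 MeV; E_B/A = 8.574 MeV
⁵¹₂₃V has the higher binding energy per nucleon, so it is the more tightly bound nucleus.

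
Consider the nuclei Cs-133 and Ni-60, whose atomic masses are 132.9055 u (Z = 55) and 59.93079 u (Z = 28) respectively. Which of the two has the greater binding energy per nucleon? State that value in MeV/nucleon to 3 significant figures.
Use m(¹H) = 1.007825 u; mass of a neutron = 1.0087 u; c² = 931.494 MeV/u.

Cs-133: Σm = 55(1.007825) + 78(1.0087) = 134.108975 u; Δm = 1.203475 u; E_B = 1121.0 MeV; E_B/A = 8.429 MeV
Ni-60: Σm = 28(1.007825) + 32(1.0087) = 60.497500 u; Δm = 0.566710 u; E_B = 527.89 MeV; E_B/A = 8.798 MeV
Ni-60 has the higher binding energy per nucleon, so it is the more tightly bound nucleus.

Ni-60; 8.80 MeV/nucleon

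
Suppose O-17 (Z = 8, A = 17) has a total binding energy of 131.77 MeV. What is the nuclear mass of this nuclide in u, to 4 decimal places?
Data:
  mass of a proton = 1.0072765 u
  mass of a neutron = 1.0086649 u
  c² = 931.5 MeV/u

Mass defect = 131.77 MeV / (931.5 MeV/u) = 0.141460 u
Constituent mass = 8(1.0072765) + 9(1.0086649) = 17.1361961 u
Nuclear mass = 17.1361961 − 0.141460 = 16.9947361 u ≈ 16.9947 u (to 4 decimal places)

16.9947 u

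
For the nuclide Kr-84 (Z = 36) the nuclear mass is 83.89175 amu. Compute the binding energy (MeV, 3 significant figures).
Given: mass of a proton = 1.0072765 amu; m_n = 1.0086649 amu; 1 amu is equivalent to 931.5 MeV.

732 MeV

Mass of separated nucleons = 36(1.0072765) + 48(1.0086649) = 36.2619540 + 48.4159152 = 84.6778692 amu
The mass defect is 84.6778692 − 83.89175 = 0.7861192 amu.
Converting to energy: 0.7861192 amu × 931.5 MeV/amu = 732.270 MeV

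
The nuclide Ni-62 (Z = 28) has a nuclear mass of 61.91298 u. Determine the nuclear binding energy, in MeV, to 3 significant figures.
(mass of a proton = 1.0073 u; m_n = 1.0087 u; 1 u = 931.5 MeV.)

547 MeV

Z = 28, so N = A − Z = 62 − 28 = 34.
Total constituent mass: 28 × 1.0073 + 34 × 1.0087 = 62.5002 u
The mass defect is 62.5002 − 61.91298 = 0.58722 u.
E_B = 0.58722 × 931.5 = 546.995 MeV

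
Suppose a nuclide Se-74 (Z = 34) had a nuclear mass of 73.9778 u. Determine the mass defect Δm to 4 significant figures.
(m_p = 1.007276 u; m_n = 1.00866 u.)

0.6160 u

Σm = 34·m_p + 40·m_n = 34.247384 + 40.34640 = 74.593784 u
The mass defect is 74.593784 − 73.9778 = 0.615984 u.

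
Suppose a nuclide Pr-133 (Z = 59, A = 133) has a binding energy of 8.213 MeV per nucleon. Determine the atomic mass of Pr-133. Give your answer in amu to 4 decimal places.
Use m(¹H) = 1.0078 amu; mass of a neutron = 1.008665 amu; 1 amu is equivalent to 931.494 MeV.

132.9287 amu

Total binding energy = 133 × 8.213 = 1092.329 MeV
Mass defect = 1092.329 MeV / (931.494 MeV/amu) = 1.172663 amu
Constituent mass = 59(1.0078) + 74(1.008665) = 134.101410 amu
Atomic mass = 134.101410 − 1.172663 = 132.928747 amu ≈ 132.9287 amu (to 4 decimal places)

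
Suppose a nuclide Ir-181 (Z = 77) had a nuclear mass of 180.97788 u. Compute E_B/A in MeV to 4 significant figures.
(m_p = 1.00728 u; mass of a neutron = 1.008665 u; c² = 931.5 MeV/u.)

7.636 MeV/nucleon

Σm = 77·m_p + 104·m_n = 77.56056 + 104.901160 = 182.461720 u
Mass defect Δm = 182.461720 − 180.97788 = 1.483840 u
Binding energy = Δm·c² = 1.483840 × 931.5 MeV/u = 1382.20 MeV
BE/A = 1382.20 MeV / 181 = 7.636 MeV/nucleon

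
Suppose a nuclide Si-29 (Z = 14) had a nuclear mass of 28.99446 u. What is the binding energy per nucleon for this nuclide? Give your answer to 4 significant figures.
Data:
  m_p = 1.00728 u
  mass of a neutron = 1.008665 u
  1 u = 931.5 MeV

Total constituent mass: 14 × 1.00728 + 15 × 1.008665 = 29.231895 u
Δm = 29.231895 − 28.99446 = 0.237435 u
Converting to energy: 0.237435 u × 931.5 MeV/u = 221.171 MeV
BE/A = 221.171 MeV / 29 = 7.627 MeV/nucleon

7.627 MeV/nucleon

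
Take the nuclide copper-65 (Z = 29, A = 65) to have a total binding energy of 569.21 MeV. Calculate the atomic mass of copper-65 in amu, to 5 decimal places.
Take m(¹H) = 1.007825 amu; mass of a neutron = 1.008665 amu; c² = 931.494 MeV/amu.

64.92779 amu

Mass defect = 569.21 MeV / (931.494 MeV/amu) = 0.6110721 amu
Constituent mass = 29(1.007825) + 36(1.008665) = 65.538865 amu
Atomic mass = 65.538865 − 0.6110721 = 64.9277929 amu ≈ 64.92779 amu (to 5 decimal places)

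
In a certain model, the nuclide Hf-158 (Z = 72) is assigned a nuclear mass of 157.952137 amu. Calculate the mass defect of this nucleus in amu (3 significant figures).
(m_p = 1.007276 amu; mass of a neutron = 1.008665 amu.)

1.32 amu

Σm = 72·m_p + 86·m_n = 72.523872 + 86.745190 = 159.269062 amu
Mass defect Δm = 159.269062 − 157.952137 = 1.316925 amu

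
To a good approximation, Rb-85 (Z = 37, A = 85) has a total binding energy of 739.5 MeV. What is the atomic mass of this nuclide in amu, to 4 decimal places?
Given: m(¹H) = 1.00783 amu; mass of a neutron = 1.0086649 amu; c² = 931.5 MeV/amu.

84.9117 amu

Mass defect = 739.5 MeV / (931.5 MeV/amu) = 0.793881 amu
Constituent mass = 37(1.00783) + 48(1.0086649) = 85.7056252 amu
Atomic mass = 85.7056252 − 0.793881 = 84.9117442 amu ≈ 84.9117 amu (to 4 decimal places)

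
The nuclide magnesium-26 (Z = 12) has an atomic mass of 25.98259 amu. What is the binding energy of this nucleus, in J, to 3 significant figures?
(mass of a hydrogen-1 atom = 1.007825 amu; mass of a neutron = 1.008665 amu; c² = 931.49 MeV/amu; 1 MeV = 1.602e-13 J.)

The nucleus contains 12 protons and 26 − 12 = 14 neutrons.
Σm = 12·m(¹H) + 14·m_n = 12.093900 + 14.121310 = 26.215210 amu
Δm = 26.215210 − 25.98259 = 0.232620 amu
Binding energy = Δm·c² = 0.232620 × 931.49 MeV/amu = 216.683 MeV
In joules: 216.683 MeV × 1.602e-13 J/MeV = 3.4713e-11 J

3.47e-11 J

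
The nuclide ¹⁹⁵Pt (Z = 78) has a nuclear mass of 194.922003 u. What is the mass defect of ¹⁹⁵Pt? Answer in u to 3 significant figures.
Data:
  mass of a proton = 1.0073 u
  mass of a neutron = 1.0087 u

1.67 u

Z = 78, so N = A − Z = 195 − 78 = 117.
Total constituent mass: 78 × 1.0073 + 117 × 1.0087 = 196.5873 u
The mass defect is 196.5873 − 194.922003 = 1.665297 u.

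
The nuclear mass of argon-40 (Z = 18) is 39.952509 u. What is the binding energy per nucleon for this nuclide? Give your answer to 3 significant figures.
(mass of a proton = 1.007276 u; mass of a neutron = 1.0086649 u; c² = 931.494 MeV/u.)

8.60 MeV/nucleon

Σm = 18·m_p + 22·m_n = 18.130968 + 22.1906278 = 40.3215958 u
Mass defect Δm = 40.3215958 − 39.952509 = 0.3690868 u
Binding energy = Δm·c² = 0.3690868 × 931.494 MeV/u = 343.802 MeV
Dividing by A = 40 gives 8.595 MeV per nucleon.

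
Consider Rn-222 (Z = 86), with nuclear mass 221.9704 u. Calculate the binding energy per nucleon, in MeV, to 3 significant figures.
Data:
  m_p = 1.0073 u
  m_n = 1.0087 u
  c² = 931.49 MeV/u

The nucleus contains 86 protons and 222 − 86 = 136 neutrons.
Mass of separated nucleons = 86(1.0073) + 136(1.0087) = 86.6278 + 137.1832 = 223.8110 u
The mass defect is 223.8110 − 221.9704 = 1.8406 u.
E_B = 1.8406 × 931.49 = 1714.50 MeV
Dividing by A = 222 gives 7.723 MeV per nucleon.

7.72 MeV/nucleon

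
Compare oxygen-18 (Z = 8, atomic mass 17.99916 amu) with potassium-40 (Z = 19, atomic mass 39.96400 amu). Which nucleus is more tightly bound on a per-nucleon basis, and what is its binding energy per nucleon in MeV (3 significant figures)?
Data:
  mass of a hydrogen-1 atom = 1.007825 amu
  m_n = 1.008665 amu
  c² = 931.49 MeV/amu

potassium-40; 8.54 MeV/nucleon

oxygen-18: Σm = 8(1.007825) + 10(1.008665) = 18.149250 amu; Δm = 0.150090 amu; E_B = 139.81 MeV; E_B/A = 7.767 MeV
potassium-40: Σm = 19(1.007825) + 21(1.008665) = 40.330640 amu; Δm = 0.366640 amu; E_B = 341.52 MeV; E_B/A = 8.538 MeV
potassium-40 has the higher binding energy per nucleon, so it is the more tightly bound nucleus.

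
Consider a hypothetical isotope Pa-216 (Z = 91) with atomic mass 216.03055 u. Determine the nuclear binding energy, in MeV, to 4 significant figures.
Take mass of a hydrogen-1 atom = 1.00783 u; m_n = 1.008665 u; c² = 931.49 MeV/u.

Total constituent mass: 91 × 1.00783 + 125 × 1.008665 = 217.795655 u
Mass defect Δm = 217.795655 − 216.03055 = 1.765105 u
E_B = 1.765105 × 931.49 = 1644.18 MeV

1644 MeV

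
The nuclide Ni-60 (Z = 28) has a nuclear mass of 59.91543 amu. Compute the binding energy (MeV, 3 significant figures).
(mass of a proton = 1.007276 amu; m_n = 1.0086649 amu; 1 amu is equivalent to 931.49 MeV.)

527 MeV

Σm = 28·m_p + 32·m_n = 28.203728 + 32.2772768 = 60.4810048 amu
The mass defect is 60.4810048 − 59.91543 = 0.5655748 amu.
Binding energy = Δm·c² = 0.5655748 × 931.49 MeV/amu = 526.827 MeV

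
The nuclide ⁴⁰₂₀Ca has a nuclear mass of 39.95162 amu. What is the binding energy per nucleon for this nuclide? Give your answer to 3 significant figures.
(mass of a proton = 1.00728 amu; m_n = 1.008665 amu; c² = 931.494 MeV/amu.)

Total constituent mass: 20 × 1.00728 + 20 × 1.008665 = 40.318900 amu
The mass defect is 40.318900 − 39.95162 = 0.367280 amu.
Binding energy = Δm·c² = 0.367280 × 931.494 MeV/amu = 342.119 MeV
Dividing by A = 40 gives 8.553 MeV per nucleon.

8.55 MeV/nucleon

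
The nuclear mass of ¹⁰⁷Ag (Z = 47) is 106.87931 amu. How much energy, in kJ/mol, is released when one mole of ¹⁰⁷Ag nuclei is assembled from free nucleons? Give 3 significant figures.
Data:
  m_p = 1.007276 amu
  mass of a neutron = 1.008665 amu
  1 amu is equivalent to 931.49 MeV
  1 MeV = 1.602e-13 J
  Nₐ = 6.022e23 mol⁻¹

With 47 protons and 60 neutrons (A = 107):
Σm = 47·m_p + 60·m_n = 47.341972 + 60.519900 = 107.861872 amu
Δm = 107.861872 − 106.87931 = 0.982562 amu
E_B = 0.982562 × 931.49 = 915.247 MeV
Per nucleus in joules: 915.247 MeV × 1.602e-13 J/MeV = 1.4662e-10 J
Per mole: 1.4662e-10 J × 6.022e23 mol⁻¹ = 8.8295e+13 J/mol

8.83e+10 kJ/mol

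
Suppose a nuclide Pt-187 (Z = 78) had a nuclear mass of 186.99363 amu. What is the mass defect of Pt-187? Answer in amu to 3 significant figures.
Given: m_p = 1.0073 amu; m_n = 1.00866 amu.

Z = 78, so N = A − Z = 187 − 78 = 109.
Σm = 78·m_p + 109·m_n = 78.5694 + 109.94394 = 188.51334 amu
Mass defect Δm = 188.51334 − 186.99363 = 1.51971 amu

1.52 amu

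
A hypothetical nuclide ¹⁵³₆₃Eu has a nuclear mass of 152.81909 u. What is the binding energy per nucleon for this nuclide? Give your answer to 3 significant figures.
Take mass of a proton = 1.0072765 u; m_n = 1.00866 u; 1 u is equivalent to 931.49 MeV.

Total constituent mass: 63 × 1.0072765 + 90 × 1.00866 = 154.2378195 u
Mass defect Δm = 154.2378195 − 152.81909 = 1.4187295 u
E_B = 1.4187295 × 931.49 = 1321.53 MeV
Dividing by A = 153 gives 8.637 MeV per nucleon.

8.64 MeV/nucleon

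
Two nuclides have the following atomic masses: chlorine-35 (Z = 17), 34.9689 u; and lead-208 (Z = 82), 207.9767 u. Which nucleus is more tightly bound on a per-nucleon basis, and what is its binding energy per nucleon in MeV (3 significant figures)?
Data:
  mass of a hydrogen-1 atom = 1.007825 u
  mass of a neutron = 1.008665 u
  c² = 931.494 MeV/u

chlorine-35; 8.52 MeV/nucleon

chlorine-35: Σm = 17(1.007825) + 18(1.008665) = 35.288995 u; Δm = 0.320095 u; E_B = 298.17 MeV; E_B/A = 8.519 MeV
lead-208: Σm = 82(1.007825) + 126(1.008665) = 209.733440 u; Δm = 1.756740 u; E_B = 1636.4 MeV; E_B/A = 7.867 MeV
chlorine-35 has the higher binding energy per nucleon, so it is the more tightly bound nucleus.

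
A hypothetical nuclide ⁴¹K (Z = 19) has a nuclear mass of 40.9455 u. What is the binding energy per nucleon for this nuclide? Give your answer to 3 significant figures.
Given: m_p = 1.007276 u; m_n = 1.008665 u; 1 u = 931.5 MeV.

8.71 MeV/nucleon

Z = 19, so N = A − Z = 41 − 19 = 22.
Σm = 19·m_p + 22·m_n = 19.138244 + 22.190630 = 41.328874 u
Δm = 41.328874 − 40.9455 = 0.383374 u
Binding energy = Δm·c² = 0.383374 × 931.5 MeV/u = 357.113 MeV
Dividing by A = 41 gives 8.710 MeV per nucleon.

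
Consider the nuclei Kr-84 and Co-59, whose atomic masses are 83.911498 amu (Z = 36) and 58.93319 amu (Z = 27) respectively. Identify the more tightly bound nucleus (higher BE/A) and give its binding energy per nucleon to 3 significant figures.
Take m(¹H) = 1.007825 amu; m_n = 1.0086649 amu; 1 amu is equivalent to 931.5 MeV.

Kr-84: Σm = 36(1.007825) + 48(1.0086649) = 84.6976152 amu; Δm = 0.7861172 amu; E_B = 732.268 MeV; E_B/A = 8.717 MeV
Co-59: Σm = 27(1.007825) + 32(1.0086649) = 59.4885518 amu; Δm = 0.5553618 amu; E_B = 517.32 MeV; E_B/A = 8.768 MeV
Co-59 has the higher binding energy per nucleon, so it is the more tightly bound nucleus.

Co-59; 8.77 MeV/nucleon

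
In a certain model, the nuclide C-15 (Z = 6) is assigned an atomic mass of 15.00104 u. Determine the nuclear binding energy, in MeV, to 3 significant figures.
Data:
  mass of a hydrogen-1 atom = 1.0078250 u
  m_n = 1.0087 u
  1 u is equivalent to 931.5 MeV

The nucleus contains 6 protons and 15 − 6 = 9 neutrons.
Total constituent mass: 6 × 1.0078250 + 9 × 1.0087 = 15.1252500 u
The mass defect is 15.1252500 − 15.00104 = 0.1242100 u.
Converting to energy: 0.1242100 u × 931.5 MeV/u = 115.702 MeV

116 MeV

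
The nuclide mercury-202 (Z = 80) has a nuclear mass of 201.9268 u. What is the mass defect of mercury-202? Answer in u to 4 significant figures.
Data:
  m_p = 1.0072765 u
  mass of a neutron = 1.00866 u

With 80 protons and 122 neutrons (A = 202):
Σm = 80·m_p + 122·m_n = 80.5821200 + 123.05652 = 203.6386400 u
Mass defect Δm = 203.6386400 − 201.9268 = 1.7118400 u

1.712 u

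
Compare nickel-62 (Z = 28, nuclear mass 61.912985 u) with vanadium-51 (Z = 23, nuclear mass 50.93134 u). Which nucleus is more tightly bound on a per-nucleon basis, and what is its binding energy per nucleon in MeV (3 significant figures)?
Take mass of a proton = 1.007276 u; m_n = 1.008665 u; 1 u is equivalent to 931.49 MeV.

nickel-62: Σm = 28(1.007276) + 34(1.008665) = 62.498338 u; Δm = 0.585353 u; E_B = 545.25 MeV; E_B/A = 8.794 MeV
vanadium-51: Σm = 23(1.007276) + 28(1.008665) = 51.409968 u; Δm = 0.478628 u; E_B = 445.84 MeV; E_B/A = 8.742 MeV
nickel-62 has the higher binding energy per nucleon, so it is the more tightly bound nucleus.

nickel-62; 8.79 MeV/nucleon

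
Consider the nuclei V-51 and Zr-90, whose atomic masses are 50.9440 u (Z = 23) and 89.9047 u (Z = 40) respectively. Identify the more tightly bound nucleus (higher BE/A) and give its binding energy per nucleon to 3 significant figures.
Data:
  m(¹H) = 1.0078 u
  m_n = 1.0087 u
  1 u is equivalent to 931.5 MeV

V-51: Σm = 23(1.0078) + 28(1.0087) = 51.4230 u; Δm = 0.4790 u; E_B = 446.19 MeV; E_B/A = 8.749 MeV
Zr-90: Σm = 40(1.0078) + 50(1.0087) = 90.7470 u; Δm = 0.8423 u; E_B = 784.60 MeV; E_B/A = 8.718 MeV
V-51 has the higher binding energy per nucleon, so it is the more tightly bound nucleus.

V-51; 8.75 MeV/nucleon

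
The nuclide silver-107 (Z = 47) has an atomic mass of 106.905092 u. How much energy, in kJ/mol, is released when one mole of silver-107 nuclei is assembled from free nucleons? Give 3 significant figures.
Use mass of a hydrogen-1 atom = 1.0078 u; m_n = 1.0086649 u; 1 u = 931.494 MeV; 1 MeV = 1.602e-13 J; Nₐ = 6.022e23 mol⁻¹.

Z = 47, so N = A − Z = 107 − 47 = 60.
Σm = 47·m(¹H) + 60·m_n = 47.3666 + 60.5198940 = 107.8864940 u
Mass defect Δm = 107.8864940 − 106.905092 = 0.9814020 u
Converting to energy: 0.9814020 u × 931.494 MeV/u = 914.170 MeV
Per nucleus in joules: 914.170 MeV × 1.602e-13 J/MeV = 1.4645e-10 J
Per mole: 1.4645e-10 J × 6.022e23 mol⁻¹ = 8.8192e+13 J/mol

8.82e+10 kJ/mol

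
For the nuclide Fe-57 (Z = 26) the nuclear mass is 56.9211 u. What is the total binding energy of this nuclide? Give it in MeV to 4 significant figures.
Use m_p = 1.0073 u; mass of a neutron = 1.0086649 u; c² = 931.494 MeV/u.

500.5 MeV

With 26 protons and 31 neutrons (A = 57):
Mass of separated nucleons = 26(1.0073) + 31(1.0086649) = 26.1898 + 31.2686119 = 57.4584119 u
Δm = 57.4584119 − 56.9211 = 0.5373119 u
E_B = 0.5373119 × 931.494 = 500.503 MeV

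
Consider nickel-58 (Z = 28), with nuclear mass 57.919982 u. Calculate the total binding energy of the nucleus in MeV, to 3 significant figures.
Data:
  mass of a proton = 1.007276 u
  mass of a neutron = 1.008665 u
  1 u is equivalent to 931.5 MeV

506 MeV

Σm = 28·m_p + 30·m_n = 28.203728 + 30.259950 = 58.463678 u
The mass defect is 58.463678 − 57.919982 = 0.543696 u.
Converting to energy: 0.543696 u × 931.5 MeV/u = 506.453 MeV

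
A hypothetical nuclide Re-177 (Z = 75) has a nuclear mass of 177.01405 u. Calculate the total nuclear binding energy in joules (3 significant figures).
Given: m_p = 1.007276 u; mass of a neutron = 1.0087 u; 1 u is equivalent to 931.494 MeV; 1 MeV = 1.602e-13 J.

Σm = 75·m_p + 102·m_n = 75.545700 + 102.8874 = 178.433100 u
The mass defect is 178.433100 − 177.01405 = 1.419050 u.
Binding energy = Δm·c² = 1.419050 × 931.494 MeV/u = 1321.84 MeV
In joules: 1321.84 MeV × 1.602e-13 J/MeV = 2.1176e-10 J

2.12e-10 J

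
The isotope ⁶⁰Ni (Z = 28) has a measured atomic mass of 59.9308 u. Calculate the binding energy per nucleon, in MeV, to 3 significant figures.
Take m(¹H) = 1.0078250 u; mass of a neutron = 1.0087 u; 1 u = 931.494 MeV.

Z = 28, so N = A − Z = 60 − 28 = 32.
Σm = 28·m(¹H) + 32·m_n = 28.2191000 + 32.2784 = 60.4975000 u
Δm = 60.4975000 − 59.9308 = 0.5667000 u
Binding energy = Δm·c² = 0.5667000 × 931.494 MeV/u = 527.878 MeV
Per nucleon: 527.878 / 60 = 8.798 MeV

8.80 MeV/nucleon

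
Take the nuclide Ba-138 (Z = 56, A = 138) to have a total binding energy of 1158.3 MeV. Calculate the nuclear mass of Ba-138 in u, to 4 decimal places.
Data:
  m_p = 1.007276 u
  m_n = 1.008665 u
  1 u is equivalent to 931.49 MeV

137.8745 u

Mass defect = 1158.3 MeV / (931.49 MeV/u) = 1.243492 u
Constituent mass = 56(1.007276) + 82(1.008665) = 139.117986 u
Nuclear mass = 139.117986 − 1.243492 = 137.874494 u ≈ 137.8745 u (to 4 decimal places)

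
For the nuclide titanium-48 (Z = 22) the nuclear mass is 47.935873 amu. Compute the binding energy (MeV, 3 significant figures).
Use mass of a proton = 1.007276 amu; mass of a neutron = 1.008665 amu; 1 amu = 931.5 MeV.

The nucleus contains 22 protons and 48 − 22 = 26 neutrons.
Mass of separated nucleons = 22(1.007276) + 26(1.008665) = 22.160072 + 26.225290 = 48.385362 amu
Δm = 48.385362 − 47.935873 = 0.449489 amu
E_B = 0.449489 × 931.5 = 418.699 MeV

419 MeV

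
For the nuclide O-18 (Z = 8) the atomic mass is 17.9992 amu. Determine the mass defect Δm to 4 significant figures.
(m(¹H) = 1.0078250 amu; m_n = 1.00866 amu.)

0.1500 amu

The nucleus contains 8 protons and 18 − 8 = 10 neutrons.
Mass of separated nucleons = 8(1.0078250) + 10(1.00866) = 8.0626000 + 10.08660 = 18.1492000 amu
Δm = 18.1492000 − 17.9992 = 0.1500000 amu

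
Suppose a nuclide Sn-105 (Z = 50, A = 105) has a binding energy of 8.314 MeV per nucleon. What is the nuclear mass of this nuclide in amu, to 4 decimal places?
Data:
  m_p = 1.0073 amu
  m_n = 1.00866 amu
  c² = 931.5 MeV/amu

Total binding energy = 105 × 8.314 = 872.970 MeV
Mass defect = 872.970 MeV / (931.5 MeV/amu) = 0.937166 amu
Constituent mass = 50(1.0073) + 55(1.00866) = 105.84130 amu
Nuclear mass = 105.84130 − 0.937166 = 104.904134 amu ≈ 104.9041 amu (to 4 decimal places)

104.9041 amu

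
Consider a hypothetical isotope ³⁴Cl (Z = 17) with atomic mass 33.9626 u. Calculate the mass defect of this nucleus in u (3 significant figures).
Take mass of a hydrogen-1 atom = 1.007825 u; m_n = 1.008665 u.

Z = 17, so N = A − Z = 34 − 17 = 17.
Mass of separated nucleons = 17(1.007825) + 17(1.008665) = 17.133025 + 17.147305 = 34.280330 u
Δm = 34.280330 − 33.9626 = 0.317730 u

0.318 u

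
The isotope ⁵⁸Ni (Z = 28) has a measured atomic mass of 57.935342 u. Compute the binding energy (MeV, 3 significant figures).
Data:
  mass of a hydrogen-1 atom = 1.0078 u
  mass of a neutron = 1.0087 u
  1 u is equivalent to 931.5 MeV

Z = 28, so N = A − Z = 58 − 28 = 30.
Total constituent mass: 28 × 1.0078 + 30 × 1.0087 = 58.4794 u
The mass defect is 58.4794 − 57.935342 = 0.544058 u.
Converting to energy: 0.544058 u × 931.5 MeV/u = 506.790 MeV

507 MeV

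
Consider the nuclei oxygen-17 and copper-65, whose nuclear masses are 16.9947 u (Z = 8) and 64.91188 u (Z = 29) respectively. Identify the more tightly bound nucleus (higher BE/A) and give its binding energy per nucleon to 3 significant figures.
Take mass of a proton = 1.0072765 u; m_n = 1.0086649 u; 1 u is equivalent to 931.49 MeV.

copper-65; 8.76 MeV/nucleon

oxygen-17: Σm = 8(1.0072765) + 9(1.0086649) = 17.1361961 u; Δm = 0.1414961 u; E_B = 131.80 MeV; E_B/A = 7.753 MeV
copper-65: Σm = 29(1.0072765) + 36(1.0086649) = 65.5229549 u; Δm = 0.6110749 u; E_B = 569.21 MeV; E_B/A = 8.757 MeV
copper-65 has the higher binding energy per nucleon, so it is the more tightly bound nucleus.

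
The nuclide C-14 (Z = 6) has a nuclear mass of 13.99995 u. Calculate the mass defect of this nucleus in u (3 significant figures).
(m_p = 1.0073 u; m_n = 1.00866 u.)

0.113 u

Total constituent mass: 6 × 1.0073 + 8 × 1.00866 = 14.11308 u
The mass defect is 14.11308 − 13.99995 = 0.11313 u.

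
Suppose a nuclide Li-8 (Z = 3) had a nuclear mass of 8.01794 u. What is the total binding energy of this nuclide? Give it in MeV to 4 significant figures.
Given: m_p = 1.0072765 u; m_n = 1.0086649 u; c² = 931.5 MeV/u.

With 3 protons and 5 neutrons (A = 8):
Σm = 3·m_p + 5·m_n = 3.0218295 + 5.0433245 = 8.0651540 u
Mass defect Δm = 8.0651540 − 8.01794 = 0.0472140 u
Converting to energy: 0.0472140 u × 931.5 MeV/u = 43.9798 MeV

43.98 MeV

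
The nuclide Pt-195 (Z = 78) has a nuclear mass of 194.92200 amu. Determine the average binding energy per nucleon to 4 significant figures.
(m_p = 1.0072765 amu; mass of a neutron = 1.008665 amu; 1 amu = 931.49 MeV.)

7.927 MeV/nucleon

Mass of separated nucleons = 78(1.0072765) + 117(1.008665) = 78.5675670 + 118.013805 = 196.5813720 amu
Mass defect Δm = 196.5813720 − 194.92200 = 1.6593720 amu
Binding energy = Δm·c² = 1.6593720 × 931.49 MeV/amu = 1545.69 MeV
BE/A = 1545.69 MeV / 195 = 7.927 MeV/nucleon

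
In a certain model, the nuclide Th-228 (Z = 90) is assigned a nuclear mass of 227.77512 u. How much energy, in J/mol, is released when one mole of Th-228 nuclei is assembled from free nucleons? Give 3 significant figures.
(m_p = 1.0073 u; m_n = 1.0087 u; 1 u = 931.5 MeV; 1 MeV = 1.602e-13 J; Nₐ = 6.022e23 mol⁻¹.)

With 90 protons and 138 neutrons (A = 228):
Total constituent mass: 90 × 1.0073 + 138 × 1.0087 = 229.8576 u
The mass defect is 229.8576 − 227.77512 = 2.08248 u.
E_B = 2.08248 × 931.5 = 1939.83 MeV
Per nucleus in joules: 1939.83 MeV × 1.602e-13 J/MeV = 3.1076e-10 J
Per mole: 3.1076e-10 J × 6.022e23 mol⁻¹ = 1.8714e+14 J/mol

1.87e+14 J/mol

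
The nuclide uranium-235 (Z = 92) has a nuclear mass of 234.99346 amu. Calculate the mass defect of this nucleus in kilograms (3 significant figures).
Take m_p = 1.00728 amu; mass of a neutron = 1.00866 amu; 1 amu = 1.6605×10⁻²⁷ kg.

Mass of separated nucleons = 92(1.00728) + 143(1.00866) = 92.66976 + 144.23838 = 236.90814 amu
Δm = 236.90814 − 234.99346 = 1.91468 amu
In SI units: 1.91468 amu × 1.6605×10⁻²⁷ kg/amu = 3.1793e-27 kg

3.18e-27 kg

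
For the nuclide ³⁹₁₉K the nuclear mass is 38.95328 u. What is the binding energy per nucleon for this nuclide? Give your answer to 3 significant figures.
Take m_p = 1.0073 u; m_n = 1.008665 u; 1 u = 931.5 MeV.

8.57 MeV/nucleon

Σm = 19·m_p + 20·m_n = 19.1387 + 20.173300 = 39.312000 u
Mass defect Δm = 39.312000 − 38.95328 = 0.358720 u
Converting to energy: 0.358720 u × 931.5 MeV/u = 334.148 MeV
BE/A = 334.148 MeV / 39 = 8.568 MeV/nucleon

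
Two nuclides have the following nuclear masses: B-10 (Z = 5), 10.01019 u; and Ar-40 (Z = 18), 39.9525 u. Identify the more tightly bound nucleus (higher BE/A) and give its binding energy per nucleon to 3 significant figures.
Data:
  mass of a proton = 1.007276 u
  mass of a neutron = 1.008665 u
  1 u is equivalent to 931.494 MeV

B-10: Σm = 5(1.007276) + 5(1.008665) = 10.079705 u; Δm = 0.069515 u; E_B = 64.753 MeV; E_B/A = 6.475 MeV
Ar-40: Σm = 18(1.007276) + 22(1.008665) = 40.321598 u; Δm = 0.369098 u; E_B = 343.81 MeV; E_B/A = 8.595 MeV
Ar-40 has the higher binding energy per nucleon, so it is the more tightly bound nucleus.

Ar-40; 8.60 MeV/nucleon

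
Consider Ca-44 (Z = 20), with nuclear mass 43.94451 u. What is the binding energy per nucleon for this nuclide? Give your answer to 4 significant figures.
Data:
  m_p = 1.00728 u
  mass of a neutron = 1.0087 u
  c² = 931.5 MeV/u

The nucleus contains 20 protons and 44 − 20 = 24 neutrons.
Σm = 20·m_p + 24·m_n = 20.14560 + 24.2088 = 44.35440 u
The mass defect is 44.35440 − 43.94451 = 0.40989 u.
Converting to energy: 0.40989 u × 931.5 MeV/u = 381.813 MeV
Per nucleon: 381.813 / 44 = 8.678 MeV

8.678 MeV/nucleon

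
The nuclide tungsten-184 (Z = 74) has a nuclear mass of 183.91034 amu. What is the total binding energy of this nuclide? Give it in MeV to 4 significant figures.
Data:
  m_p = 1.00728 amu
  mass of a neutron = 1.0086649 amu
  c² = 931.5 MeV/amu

Z = 74, so N = A − Z = 184 − 74 = 110.
Total constituent mass: 74 × 1.00728 + 110 × 1.0086649 = 185.4918590 amu
Δm = 185.4918590 − 183.91034 = 1.5815190 amu
Converting to energy: 1.5815190 amu × 931.5 MeV/amu = 1473.18 MeV

1473 MeV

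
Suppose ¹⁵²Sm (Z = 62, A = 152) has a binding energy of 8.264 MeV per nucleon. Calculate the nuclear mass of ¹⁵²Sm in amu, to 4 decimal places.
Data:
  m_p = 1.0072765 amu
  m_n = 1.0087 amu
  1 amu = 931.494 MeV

151.8856 amu

Total binding energy = 152 × 8.264 = 1256.128 MeV
Mass defect = 1256.128 MeV / (931.494 MeV/amu) = 1.348509 amu
Constituent mass = 62(1.0072765) + 90(1.0087) = 153.2341430 amu
Nuclear mass = 153.2341430 − 1.348509 = 151.8856340 amu ≈ 151.8856 amu (to 4 decimal places)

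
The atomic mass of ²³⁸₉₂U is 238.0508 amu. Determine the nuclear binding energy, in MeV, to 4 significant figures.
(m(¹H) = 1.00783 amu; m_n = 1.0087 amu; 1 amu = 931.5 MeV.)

Z = 92, so N = A − Z = 238 − 92 = 146.
Mass of separated nucleons = 92(1.00783) + 146(1.0087) = 92.72036 + 147.2702 = 239.99056 amu
Δm = 239.99056 − 238.0508 = 1.93976 amu
E_B = 1.93976 × 931.5 = 1806.89 MeV

1807 MeV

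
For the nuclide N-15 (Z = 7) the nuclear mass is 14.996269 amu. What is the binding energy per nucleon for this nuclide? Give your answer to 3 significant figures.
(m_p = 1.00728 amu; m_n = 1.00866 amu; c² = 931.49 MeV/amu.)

Σm = 7·m_p + 8·m_n = 7.05096 + 8.06928 = 15.12024 amu
Δm = 15.12024 − 14.996269 = 0.123971 amu
Binding energy = Δm·c² = 0.123971 × 931.49 MeV/amu = 115.478 MeV
BE/A = 115.478 MeV / 15 = 7.699 MeV/nucleon

7.70 MeV/nucleon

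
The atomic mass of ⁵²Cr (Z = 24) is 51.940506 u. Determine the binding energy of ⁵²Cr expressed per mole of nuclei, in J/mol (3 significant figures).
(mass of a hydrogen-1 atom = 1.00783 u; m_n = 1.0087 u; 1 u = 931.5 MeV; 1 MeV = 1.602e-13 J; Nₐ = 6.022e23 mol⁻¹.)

Mass of separated nucleons = 24(1.00783) + 28(1.0087) = 24.18792 + 28.2436 = 52.43152 u
The mass defect is 52.43152 − 51.940506 = 0.491014 u.
Binding energy = Δm·c² = 0.491014 × 931.5 MeV/u = 457.380 MeV
Per nucleus in joules: 457.380 MeV × 1.602e-13 J/MeV = 7.3272e-11 J
Per mole: 7.3272e-11 J × 6.022e23 mol⁻¹ = 4.4124e+13 J/mol

4.41e+13 J/mol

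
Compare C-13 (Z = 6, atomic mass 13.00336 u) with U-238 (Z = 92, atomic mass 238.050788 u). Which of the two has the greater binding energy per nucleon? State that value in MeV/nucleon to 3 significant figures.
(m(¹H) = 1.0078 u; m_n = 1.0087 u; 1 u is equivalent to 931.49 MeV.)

U-238; 7.58 MeV/nucleon

C-13: Σm = 6(1.0078) + 7(1.0087) = 13.1077 u; Δm = 0.10434 u; E_B = 97.192 MeV; E_B/A = 7.476 MeV
U-238: Σm = 92(1.0078) + 146(1.0087) = 239.9878 u; Δm = 1.937012 u; E_B = 1804.3 MeV; E_B/A = 7.581 MeV
U-238 has the higher binding energy per nucleon, so it is the more tightly bound nucleus.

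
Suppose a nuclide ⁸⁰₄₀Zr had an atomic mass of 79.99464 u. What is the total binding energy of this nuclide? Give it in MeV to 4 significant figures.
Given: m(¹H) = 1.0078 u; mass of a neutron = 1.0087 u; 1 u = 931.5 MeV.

The nucleus contains 40 protons and 80 − 40 = 40 neutrons.
Total constituent mass: 40 × 1.0078 + 40 × 1.0087 = 80.6600 u
Mass defect Δm = 80.6600 − 79.99464 = 0.66536 u
Binding energy = Δm·c² = 0.66536 × 931.5 MeV/u = 619.783 MeV

619.8 MeV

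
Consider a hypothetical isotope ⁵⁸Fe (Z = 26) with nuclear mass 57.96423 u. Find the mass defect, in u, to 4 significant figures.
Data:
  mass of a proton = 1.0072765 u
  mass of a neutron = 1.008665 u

0.5022 u

With 26 protons and 32 neutrons (A = 58):
Σm = 26·m_p + 32·m_n = 26.1891890 + 32.277280 = 58.4664690 u
The mass defect is 58.4664690 − 57.96423 = 0.5022390 u.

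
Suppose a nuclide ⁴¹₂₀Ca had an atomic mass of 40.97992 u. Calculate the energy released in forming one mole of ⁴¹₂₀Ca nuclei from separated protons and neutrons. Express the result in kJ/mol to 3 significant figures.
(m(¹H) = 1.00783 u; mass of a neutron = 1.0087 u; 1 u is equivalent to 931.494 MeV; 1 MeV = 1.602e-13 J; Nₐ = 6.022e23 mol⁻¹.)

With 20 protons and 21 neutrons (A = 41):
Σm = 20·m(¹H) + 21·m_n = 20.15660 + 21.1827 = 41.33930 u
Δm = 41.33930 − 40.97992 = 0.35938 u
E_B = 0.35938 × 931.494 = 334.760 MeV
Per nucleus in joules: 334.760 MeV × 1.602e-13 J/MeV = 5.3629e-11 J
Per mole: 5.3629e-11 J × 6.022e23 mol⁻¹ = 3.2295e+13 J/mol

3.23e+10 kJ/mol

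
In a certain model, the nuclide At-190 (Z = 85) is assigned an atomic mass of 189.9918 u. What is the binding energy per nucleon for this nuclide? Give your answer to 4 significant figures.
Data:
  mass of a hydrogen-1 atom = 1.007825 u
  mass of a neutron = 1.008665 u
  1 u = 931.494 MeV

Z = 85, so N = A − Z = 190 − 85 = 105.
Mass of separated nucleons = 85(1.007825) + 105(1.008665) = 85.665125 + 105.909825 = 191.574950 u
Δm = 191.574950 − 189.9918 = 1.583150 u
E_B = 1.583150 × 931.494 = 1474.69 MeV
BE/A = 1474.69 MeV / 190 = 7.762 MeV/nucleon

7.762 MeV/nucleon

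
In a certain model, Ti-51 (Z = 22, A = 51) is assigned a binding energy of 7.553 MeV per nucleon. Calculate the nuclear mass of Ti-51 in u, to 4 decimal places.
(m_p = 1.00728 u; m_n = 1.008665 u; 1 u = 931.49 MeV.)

Total binding energy = 51 × 7.553 = 385.203 MeV
Mass defect = 385.203 MeV / (931.49 MeV/u) = 0.413534 u
Constituent mass = 22(1.00728) + 29(1.008665) = 51.411445 u
Nuclear mass = 51.411445 − 0.413534 = 50.997911 u ≈ 50.9979 u (to 4 decimal places)

50.9979 u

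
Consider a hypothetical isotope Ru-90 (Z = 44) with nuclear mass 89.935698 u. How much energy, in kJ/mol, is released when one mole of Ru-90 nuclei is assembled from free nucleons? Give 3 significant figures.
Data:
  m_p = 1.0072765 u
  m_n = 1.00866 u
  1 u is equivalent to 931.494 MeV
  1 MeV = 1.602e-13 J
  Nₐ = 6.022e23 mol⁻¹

7.03e+10 kJ/mol

Z = 44, so N = A − Z = 90 − 44 = 46.
Σm = 44·m_p + 46·m_n = 44.3201660 + 46.39836 = 90.7185260 u
Δm = 90.7185260 − 89.935698 = 0.7828280 u
Binding energy = Δm·c² = 0.7828280 × 931.494 MeV/u = 729.200 MeV
Per nucleus in joules: 729.200 MeV × 1.602e-13 J/MeV = 1.1682e-10 J
Per mole: 1.1682e-10 J × 6.022e23 mol⁻¹ = 7.0349e+13 J/mol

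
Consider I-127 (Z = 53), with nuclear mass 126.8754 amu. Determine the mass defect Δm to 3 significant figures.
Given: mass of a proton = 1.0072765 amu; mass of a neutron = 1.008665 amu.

1.15 amu

Mass of separated nucleons = 53(1.0072765) + 74(1.008665) = 53.3856545 + 74.641210 = 128.0268645 amu
The mass defect is 128.0268645 − 126.8754 = 1.1514645 amu.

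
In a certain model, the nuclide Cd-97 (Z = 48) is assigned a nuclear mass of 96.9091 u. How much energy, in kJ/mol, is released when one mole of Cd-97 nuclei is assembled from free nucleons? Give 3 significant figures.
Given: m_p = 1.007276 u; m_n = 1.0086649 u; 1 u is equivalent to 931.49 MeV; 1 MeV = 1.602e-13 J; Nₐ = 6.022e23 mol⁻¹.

7.77e+10 kJ/mol

Total constituent mass: 48 × 1.007276 + 49 × 1.0086649 = 97.7738281 u
The mass defect is 97.7738281 − 96.9091 = 0.8647281 u.
E_B = 0.8647281 × 931.49 = 805.486 MeV
Per nucleus in joules: 805.486 MeV × 1.602e-13 J/MeV = 1.2904e-10 J
Per mole: 1.2904e-10 J × 6.022e23 mol⁻¹ = 7.7708e+13 J/mol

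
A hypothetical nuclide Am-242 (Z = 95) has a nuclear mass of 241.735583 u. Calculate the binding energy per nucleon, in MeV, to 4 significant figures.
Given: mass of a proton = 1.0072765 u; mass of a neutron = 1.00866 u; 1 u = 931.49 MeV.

8.579 MeV/nucleon

Z = 95, so N = A − Z = 242 − 95 = 147.
Total constituent mass: 95 × 1.0072765 + 147 × 1.00866 = 243.9642875 u
Mass defect Δm = 243.9642875 − 241.735583 = 2.2287045 u
E_B = 2.2287045 × 931.49 = 2076.02 MeV
Dividing by A = 242 gives 8.579 MeV per nucleon.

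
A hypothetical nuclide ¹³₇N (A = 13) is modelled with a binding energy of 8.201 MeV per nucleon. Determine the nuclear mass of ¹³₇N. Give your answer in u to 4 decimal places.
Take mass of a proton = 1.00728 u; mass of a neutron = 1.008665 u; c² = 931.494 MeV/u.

Total binding energy = 13 × 8.201 = 106.613 MeV
Mass defect = 106.613 MeV / (931.494 MeV/u) = 0.114454 u
Constituent mass = 7(1.00728) + 6(1.008665) = 13.102950 u
Nuclear mass = 13.102950 − 0.114454 = 12.988496 u ≈ 12.9885 u (to 4 decimal places)

12.9885 u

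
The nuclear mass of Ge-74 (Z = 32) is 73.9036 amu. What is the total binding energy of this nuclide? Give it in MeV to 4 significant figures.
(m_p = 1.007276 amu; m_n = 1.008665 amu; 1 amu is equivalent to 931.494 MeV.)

645.7 MeV

Mass of separated nucleons = 32(1.007276) + 42(1.008665) = 32.232832 + 42.363930 = 74.596762 amu
Δm = 74.596762 − 73.9036 = 0.693162 amu
E_B = 0.693162 × 931.494 = 645.676 MeV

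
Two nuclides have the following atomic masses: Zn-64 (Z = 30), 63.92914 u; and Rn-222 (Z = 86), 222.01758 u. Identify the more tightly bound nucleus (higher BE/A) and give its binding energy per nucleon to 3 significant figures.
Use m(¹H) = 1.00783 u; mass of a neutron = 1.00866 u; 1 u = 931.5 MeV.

Zn-64: Σm = 30(1.00783) + 34(1.00866) = 64.52934 u; Δm = 0.60020 u; E_B = 559.09 MeV; E_B/A = 8.736 MeV
Rn-222: Σm = 86(1.00783) + 136(1.00866) = 223.85114 u; Δm = 1.83356 u; E_B = 1708.0 MeV; E_B/A = 7.694 MeV
Zn-64 has the higher binding energy per nucleon, so it is the more tightly bound nucleus.

Zn-64; 8.74 MeV/nucleon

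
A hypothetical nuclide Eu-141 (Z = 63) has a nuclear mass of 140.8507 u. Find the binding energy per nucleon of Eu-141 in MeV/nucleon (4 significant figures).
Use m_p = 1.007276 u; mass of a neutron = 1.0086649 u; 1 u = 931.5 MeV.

8.480 MeV/nucleon

Z = 63, so N = A − Z = 141 − 63 = 78.
Mass of separated nucleons = 63(1.007276) + 78(1.0086649) = 63.458388 + 78.6758622 = 142.1342502 u
The mass defect is 142.1342502 − 140.8507 = 1.2835502 u.
Converting to energy: 1.2835502 u × 931.5 MeV/u = 1195.63 MeV
Dividing by A = 141 gives 8.480 MeV per nucleon.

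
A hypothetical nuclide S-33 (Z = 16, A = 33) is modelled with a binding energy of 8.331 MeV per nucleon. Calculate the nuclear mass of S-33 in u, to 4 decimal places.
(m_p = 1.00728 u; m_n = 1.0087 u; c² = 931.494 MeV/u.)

Total binding energy = 33 × 8.331 = 274.923 MeV
Mass defect = 274.923 MeV / (931.494 MeV/u) = 0.295142 u
Constituent mass = 16(1.00728) + 17(1.0087) = 33.26438 u
Nuclear mass = 33.26438 − 0.295142 = 32.969238 u ≈ 32.9692 u (to 4 decimal places)

32.9692 u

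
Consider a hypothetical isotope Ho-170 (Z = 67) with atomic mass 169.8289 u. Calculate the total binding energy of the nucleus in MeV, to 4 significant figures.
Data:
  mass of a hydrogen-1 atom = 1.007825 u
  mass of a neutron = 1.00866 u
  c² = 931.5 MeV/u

1479 MeV

Total constituent mass: 67 × 1.007825 + 103 × 1.00866 = 171.416255 u
The mass defect is 171.416255 − 169.8289 = 1.587355 u.
E_B = 1.587355 × 931.5 = 1478.62 MeV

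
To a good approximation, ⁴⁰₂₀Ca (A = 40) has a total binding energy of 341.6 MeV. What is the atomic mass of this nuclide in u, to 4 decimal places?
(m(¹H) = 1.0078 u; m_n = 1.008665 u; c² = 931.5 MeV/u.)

39.9626 u

Mass defect = 341.6 MeV / (931.5 MeV/u) = 0.366720 u
Constituent mass = 20(1.0078) + 20(1.008665) = 40.329300 u
Atomic mass = 40.329300 − 0.366720 = 39.962580 u ≈ 39.9626 u (to 4 decimal places)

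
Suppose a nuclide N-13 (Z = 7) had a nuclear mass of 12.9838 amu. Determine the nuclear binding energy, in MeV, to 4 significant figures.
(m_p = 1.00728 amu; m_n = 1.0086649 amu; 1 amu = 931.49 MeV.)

111.0 MeV

The nucleus contains 7 protons and 13 − 7 = 6 neutrons.
Total constituent mass: 7 × 1.00728 + 6 × 1.0086649 = 13.1029494 amu
Δm = 13.1029494 − 12.9838 = 0.1191494 amu
E_B = 0.1191494 × 931.49 = 110.986 MeV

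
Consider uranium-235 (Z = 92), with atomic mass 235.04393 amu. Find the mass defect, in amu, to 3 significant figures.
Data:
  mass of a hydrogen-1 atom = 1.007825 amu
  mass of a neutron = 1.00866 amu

1.91 amu

Σm = 92·m(¹H) + 143·m_n = 92.719900 + 144.23838 = 236.958280 amu
Δm = 236.958280 − 235.04393 = 1.914350 amu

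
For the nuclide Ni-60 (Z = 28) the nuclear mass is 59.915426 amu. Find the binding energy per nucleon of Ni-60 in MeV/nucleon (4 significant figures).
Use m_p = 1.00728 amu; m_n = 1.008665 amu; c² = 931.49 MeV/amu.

8.782 MeV/nucleon

With 28 protons and 32 neutrons (A = 60):
Σm = 28·m_p + 32·m_n = 28.20384 + 32.277280 = 60.481120 amu
Δm = 60.481120 − 59.915426 = 0.565694 amu
Binding energy = Δm·c² = 0.565694 × 931.49 MeV/amu = 526.938 MeV
Dividing by A = 60 gives 8.782 MeV per nucleon.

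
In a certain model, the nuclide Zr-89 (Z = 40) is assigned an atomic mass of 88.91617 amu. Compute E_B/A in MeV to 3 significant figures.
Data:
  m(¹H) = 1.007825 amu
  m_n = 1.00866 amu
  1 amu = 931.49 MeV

With 40 protons and 49 neutrons (A = 89):
Σm = 40·m(¹H) + 49·m_n = 40.313000 + 49.42434 = 89.737340 amu
The mass defect is 89.737340 − 88.91617 = 0.821170 amu.
E_B = 0.821170 × 931.49 = 764.912 MeV
BE/A = 764.912 MeV / 89 = 8.5945 MeV/nucleon

8.59 MeV/nucleon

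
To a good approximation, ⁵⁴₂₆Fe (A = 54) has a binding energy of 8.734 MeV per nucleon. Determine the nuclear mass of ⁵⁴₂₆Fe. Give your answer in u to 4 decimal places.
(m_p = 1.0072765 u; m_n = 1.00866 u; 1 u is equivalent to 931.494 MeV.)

Total binding energy = 54 × 8.734 = 471.636 MeV
Mass defect = 471.636 MeV / (931.494 MeV/u) = 0.506322 u
Constituent mass = 26(1.0072765) + 28(1.00866) = 54.4316690 u
Nuclear mass = 54.4316690 − 0.506322 = 53.9253470 u ≈ 53.9253 u (to 4 decimal places)

53.9253 u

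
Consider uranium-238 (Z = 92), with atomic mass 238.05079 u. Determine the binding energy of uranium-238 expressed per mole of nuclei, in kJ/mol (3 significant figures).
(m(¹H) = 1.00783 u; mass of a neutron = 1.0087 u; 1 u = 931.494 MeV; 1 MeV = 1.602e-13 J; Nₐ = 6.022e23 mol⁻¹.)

1.74e+11 kJ/mol

With 92 protons and 146 neutrons (A = 238):
Σm = 92·m(¹H) + 146·m_n = 92.72036 + 147.2702 = 239.99056 u
The mass defect is 239.99056 − 238.05079 = 1.93977 u.
E_B = 1.93977 × 931.494 = 1806.88 MeV
Per nucleus in joules: 1806.88 MeV × 1.602e-13 J/MeV = 2.8946e-10 J
Per mole: 2.8946e-10 J × 6.022e23 mol⁻¹ = 1.7431e+14 J/mol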